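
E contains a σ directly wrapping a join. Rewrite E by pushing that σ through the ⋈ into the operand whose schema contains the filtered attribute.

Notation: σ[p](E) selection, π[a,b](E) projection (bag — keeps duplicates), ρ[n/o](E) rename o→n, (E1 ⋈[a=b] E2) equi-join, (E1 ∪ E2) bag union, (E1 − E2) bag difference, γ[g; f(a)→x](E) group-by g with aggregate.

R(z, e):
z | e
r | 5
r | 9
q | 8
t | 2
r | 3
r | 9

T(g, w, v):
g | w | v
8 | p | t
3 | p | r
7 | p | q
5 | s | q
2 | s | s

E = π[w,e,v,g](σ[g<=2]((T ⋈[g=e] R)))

σ filters on g, owned by the left side.
E' = π[w,e,v,g]((σ[g<=2](T) ⋈[g=e] R))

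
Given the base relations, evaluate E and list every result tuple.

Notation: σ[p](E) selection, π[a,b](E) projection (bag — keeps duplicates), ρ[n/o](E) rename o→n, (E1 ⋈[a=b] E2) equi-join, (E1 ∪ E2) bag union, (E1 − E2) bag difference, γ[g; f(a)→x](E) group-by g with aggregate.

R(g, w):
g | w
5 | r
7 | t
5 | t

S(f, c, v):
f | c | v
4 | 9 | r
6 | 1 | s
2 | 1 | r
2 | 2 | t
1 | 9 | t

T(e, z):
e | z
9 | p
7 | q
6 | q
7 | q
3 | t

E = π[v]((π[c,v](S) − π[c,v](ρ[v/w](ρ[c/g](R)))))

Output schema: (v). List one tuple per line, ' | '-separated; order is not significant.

Subexpression sizes:
  S → 5
  π[c,v](S) → 5
  R → 3
  ρ[c/g](R) → 3
  ρ[v/w](ρ[c/g](R)) → 3
  π[c,v](ρ[v/w](ρ[c/g](R))) → 3
  (π[c,v](S) − π[c,v](ρ[v/w](ρ[c/g](R)))) → 5
  π[v]((π[c,v](S) − π[c,v](ρ[v/w](ρ[c/g](R))))) → 5

== RESULT ==
v
r
r
s
t
t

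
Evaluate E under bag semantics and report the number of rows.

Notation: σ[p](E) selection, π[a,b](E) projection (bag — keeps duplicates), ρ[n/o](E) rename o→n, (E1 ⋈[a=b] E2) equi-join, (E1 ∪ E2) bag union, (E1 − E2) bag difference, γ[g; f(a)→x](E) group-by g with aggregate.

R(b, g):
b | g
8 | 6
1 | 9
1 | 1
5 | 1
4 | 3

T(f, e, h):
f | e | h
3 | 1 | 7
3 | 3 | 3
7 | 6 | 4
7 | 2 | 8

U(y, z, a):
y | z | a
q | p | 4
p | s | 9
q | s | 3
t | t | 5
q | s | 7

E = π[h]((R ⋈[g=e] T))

Stepwise |·|:
  R → 5
  T → 4
  (R ⋈[g=e] T) → 4
  π[h]((R ⋈[g=e] T)) → 4

|E| = 4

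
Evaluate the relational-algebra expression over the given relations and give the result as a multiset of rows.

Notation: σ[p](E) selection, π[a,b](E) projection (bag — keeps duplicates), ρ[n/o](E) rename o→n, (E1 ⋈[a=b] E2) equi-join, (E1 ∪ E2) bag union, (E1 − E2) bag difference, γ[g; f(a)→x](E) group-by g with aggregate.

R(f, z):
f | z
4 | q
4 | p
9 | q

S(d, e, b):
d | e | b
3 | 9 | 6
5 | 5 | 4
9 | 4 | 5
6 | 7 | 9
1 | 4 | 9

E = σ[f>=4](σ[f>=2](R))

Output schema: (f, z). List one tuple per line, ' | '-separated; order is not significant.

Subexpression sizes:
  R → 3
  σ[f>=2](R) → 3
  σ[f>=4](σ[f>=2](R)) → 3

== RESULT ==
f | z
4 | p
4 | q
9 | q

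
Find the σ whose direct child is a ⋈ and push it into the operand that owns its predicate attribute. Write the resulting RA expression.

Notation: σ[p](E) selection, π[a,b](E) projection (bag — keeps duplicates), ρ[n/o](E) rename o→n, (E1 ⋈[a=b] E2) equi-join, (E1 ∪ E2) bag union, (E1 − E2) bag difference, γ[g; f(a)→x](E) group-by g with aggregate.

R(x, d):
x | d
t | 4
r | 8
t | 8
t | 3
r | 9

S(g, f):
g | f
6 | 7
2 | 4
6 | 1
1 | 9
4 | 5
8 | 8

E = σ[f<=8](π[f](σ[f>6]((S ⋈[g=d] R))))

σ filters on f, owned by the left side.
E' = σ[f<=8](π[f]((σ[f>6](S) ⋈[g=d] R)))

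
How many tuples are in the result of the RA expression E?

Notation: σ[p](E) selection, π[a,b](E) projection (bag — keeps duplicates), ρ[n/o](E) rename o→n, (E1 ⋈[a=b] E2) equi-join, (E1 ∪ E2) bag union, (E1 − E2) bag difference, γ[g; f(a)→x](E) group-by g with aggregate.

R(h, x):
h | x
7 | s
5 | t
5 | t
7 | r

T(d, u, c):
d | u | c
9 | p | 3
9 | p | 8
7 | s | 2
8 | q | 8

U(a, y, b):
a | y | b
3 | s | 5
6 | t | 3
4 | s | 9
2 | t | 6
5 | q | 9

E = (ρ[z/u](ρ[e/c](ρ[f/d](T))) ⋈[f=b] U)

Stepwise |·|:
  T → 4
  ρ[f/d](T) → 4
  ρ[e/c](ρ[f/d](T)) → 4
  ρ[z/u](ρ[e/c](ρ[f/d](T))) → 4
  U → 5
  (ρ[z/u](ρ[e/c](ρ[f/d](T))) ⋈[f=b] U) → 4

|E| = 4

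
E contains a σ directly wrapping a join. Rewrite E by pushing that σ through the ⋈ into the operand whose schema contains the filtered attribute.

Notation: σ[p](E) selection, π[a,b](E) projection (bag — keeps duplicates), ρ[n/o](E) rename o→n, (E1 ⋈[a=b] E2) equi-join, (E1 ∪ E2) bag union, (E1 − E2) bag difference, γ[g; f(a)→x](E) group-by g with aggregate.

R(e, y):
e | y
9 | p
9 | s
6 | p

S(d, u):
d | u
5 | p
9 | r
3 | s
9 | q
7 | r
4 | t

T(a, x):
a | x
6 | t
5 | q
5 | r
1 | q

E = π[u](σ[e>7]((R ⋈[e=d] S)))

σ filters on e, owned by the left side.
E' = π[u]((σ[e>7](R) ⋈[e=d] S))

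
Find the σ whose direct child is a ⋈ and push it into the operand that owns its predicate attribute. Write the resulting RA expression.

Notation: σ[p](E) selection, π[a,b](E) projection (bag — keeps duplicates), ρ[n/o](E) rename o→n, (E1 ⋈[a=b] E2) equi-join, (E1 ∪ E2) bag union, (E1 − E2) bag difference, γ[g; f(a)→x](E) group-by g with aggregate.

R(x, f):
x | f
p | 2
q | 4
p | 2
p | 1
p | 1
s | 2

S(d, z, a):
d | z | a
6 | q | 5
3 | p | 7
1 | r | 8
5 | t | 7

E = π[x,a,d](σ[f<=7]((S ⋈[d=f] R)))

σ filters on f, owned by the right side.
E' = π[x,a,d]((S ⋈[d=f] σ[f<=7](R)))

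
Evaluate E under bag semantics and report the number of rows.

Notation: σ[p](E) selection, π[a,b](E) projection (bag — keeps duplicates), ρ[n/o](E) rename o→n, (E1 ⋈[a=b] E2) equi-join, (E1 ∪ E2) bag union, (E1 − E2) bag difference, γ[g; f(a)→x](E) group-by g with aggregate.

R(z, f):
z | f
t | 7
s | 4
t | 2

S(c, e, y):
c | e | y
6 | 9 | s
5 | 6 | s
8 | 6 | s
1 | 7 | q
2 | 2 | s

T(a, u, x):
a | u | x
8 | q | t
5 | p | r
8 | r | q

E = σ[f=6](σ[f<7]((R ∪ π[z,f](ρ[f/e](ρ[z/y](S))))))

Stepwise |·|:
  R → 3
  S → 5
  ρ[z/y](S) → 5
  ρ[f/e](ρ[z/y](S)) → 5
  π[z,f](ρ[f/e](ρ[z/y](S))) → 5
  (R ∪ π[z,f](ρ[f/e](ρ[z/y](S)))) → 8
  σ[f<7]((R ∪ π[z,f](ρ[f/e](ρ[z/y](S))))) → 5
  σ[f=6](σ[f<7]((R ∪ π[z,f](ρ[f/e](ρ[z/y](S)))))) → 2

|E| = 2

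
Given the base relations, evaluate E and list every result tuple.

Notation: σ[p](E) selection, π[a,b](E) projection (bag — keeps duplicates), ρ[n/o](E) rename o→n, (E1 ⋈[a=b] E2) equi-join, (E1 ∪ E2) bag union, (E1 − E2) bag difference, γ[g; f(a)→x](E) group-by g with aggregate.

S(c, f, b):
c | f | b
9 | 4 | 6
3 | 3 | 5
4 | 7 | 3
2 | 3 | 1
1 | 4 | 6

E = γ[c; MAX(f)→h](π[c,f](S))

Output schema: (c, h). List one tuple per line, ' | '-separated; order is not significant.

Row counts bottom-up:
  S → 5
  π[c,f](S) → 5
  γ[c; MAX(f)→h](π[c,f](S)) → 5

== RESULT ==
c | h
1 | 4
2 | 3
3 | 3
4 | 7
9 | 4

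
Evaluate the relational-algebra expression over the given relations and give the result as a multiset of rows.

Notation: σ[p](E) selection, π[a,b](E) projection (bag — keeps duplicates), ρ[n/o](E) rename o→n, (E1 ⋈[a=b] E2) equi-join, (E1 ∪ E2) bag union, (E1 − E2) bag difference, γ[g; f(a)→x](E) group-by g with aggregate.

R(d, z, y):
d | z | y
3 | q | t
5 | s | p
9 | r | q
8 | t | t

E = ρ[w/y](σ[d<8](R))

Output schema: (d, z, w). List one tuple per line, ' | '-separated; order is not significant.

Row counts bottom-up:
  R → 4
  σ[d<8](R) → 2
  ρ[w/y](σ[d<8](R)) → 2

== RESULT ==
d | z | w
3 | q | t
5 | s | p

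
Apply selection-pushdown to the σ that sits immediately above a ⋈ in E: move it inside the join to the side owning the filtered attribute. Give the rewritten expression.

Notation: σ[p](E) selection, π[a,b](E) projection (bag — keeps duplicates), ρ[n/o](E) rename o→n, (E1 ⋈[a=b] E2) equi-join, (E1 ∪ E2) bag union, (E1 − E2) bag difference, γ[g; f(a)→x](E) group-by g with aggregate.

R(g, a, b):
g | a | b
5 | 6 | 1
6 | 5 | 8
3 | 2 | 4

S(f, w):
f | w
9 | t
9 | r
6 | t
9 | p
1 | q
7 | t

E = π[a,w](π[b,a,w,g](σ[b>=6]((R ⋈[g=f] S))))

σ filters on b, owned by the left side.
E' = π[a,w](π[b,a,w,g]((σ[b>=6](R) ⋈[g=f] S)))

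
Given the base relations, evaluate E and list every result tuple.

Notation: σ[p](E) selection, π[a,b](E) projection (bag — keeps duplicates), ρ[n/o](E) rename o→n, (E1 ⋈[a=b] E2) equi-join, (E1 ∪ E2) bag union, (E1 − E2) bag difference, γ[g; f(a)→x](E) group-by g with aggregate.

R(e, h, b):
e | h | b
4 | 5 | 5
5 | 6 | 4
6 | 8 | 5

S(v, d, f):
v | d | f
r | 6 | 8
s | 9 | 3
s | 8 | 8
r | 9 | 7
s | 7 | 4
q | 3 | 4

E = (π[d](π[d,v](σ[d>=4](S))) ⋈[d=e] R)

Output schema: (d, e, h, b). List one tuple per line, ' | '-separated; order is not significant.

Subexpression sizes:
  S → 6
  σ[d>=4](S) → 5
  π[d,v](σ[d>=4](S)) → 5
  π[d](π[d,v](σ[d>=4](S))) → 5
  R → 3
  (π[d](π[d,v](σ[d>=4](S))) ⋈[d=e] R) → 1

== RESULT ==
d | e | h | b
6 | 6 | 8 | 5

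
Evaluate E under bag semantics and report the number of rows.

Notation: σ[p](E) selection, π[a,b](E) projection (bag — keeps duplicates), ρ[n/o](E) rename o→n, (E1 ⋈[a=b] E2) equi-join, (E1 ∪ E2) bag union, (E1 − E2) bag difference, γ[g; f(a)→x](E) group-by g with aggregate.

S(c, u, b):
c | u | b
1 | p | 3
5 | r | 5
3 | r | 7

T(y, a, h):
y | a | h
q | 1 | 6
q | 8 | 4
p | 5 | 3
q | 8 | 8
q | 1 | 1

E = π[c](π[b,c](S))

Per-node cardinality:
  S → 3
  π[b,c](S) → 3
  π[c](π[b,c](S)) → 3

|E| = 3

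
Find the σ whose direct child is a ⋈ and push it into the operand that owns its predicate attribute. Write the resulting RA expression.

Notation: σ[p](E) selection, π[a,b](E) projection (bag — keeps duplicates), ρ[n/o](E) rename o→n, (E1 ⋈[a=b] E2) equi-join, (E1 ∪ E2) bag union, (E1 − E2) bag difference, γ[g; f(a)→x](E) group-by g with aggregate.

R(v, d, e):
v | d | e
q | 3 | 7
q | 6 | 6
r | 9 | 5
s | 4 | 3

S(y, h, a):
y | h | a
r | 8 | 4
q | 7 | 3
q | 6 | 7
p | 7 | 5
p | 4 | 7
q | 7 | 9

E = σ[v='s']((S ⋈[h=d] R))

σ filters on v, owned by the right side.
E' = (S ⋈[h=d] σ[v='s'](R))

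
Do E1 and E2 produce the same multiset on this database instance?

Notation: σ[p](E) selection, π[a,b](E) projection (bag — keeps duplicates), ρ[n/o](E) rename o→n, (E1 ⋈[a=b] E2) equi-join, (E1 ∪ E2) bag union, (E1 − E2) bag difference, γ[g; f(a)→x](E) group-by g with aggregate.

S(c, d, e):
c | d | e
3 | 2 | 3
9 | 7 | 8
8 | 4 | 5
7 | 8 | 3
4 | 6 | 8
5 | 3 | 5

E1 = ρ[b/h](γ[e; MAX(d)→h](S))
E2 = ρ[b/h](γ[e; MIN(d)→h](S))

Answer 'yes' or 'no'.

E1 subexpression sizes:
  S → 6
  γ[e; MAX(d)→h](S) → 3
  ρ[b/h](γ[e; MAX(d)→h](S)) → 3
E2 subexpression sizes:
  S → 6
  γ[e; MIN(d)→h](S) → 3
  ρ[b/h](γ[e; MIN(d)→h](S)) → 3

E1 result:
e | b
3 | 8
5 | 4
8 | 7
E2 result:
e | b
3 | 2
5 | 3
8 | 6
Witness: (5, 3) appears 0× in E1 but 1× in E2.

no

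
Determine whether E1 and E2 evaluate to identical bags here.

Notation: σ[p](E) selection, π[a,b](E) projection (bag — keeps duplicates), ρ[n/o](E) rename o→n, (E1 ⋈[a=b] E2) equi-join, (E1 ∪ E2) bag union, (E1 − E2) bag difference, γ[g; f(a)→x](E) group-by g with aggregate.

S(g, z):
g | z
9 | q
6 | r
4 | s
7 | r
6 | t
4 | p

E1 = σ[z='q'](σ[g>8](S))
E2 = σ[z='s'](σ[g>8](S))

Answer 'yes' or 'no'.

E1 stepwise |·|:
  S → 6
  σ[g>8](S) → 1
  σ[z='q'](σ[g>8](S)) → 1
E2 stepwise |·|:
  S → 6
  σ[g>8](S) → 1
  σ[z='s'](σ[g>8](S)) → 0

E1 result:
g | z
9 | q
E2 result:
g | z
(0 rows)
Witness: (9, 'q') appears 1× in E1 but 0× in E2.

no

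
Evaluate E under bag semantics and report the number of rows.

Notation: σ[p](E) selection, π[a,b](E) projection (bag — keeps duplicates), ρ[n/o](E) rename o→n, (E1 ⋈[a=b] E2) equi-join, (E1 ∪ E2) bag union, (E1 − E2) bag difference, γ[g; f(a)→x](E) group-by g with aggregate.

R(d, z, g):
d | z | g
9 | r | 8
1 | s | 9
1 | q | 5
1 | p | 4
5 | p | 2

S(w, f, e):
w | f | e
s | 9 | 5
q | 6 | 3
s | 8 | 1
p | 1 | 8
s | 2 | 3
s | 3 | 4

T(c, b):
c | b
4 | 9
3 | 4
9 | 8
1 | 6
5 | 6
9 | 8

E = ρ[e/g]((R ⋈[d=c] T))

Per-node cardinality:
  R → 5
  T → 6
  (R ⋈[d=c] T) → 6
  ρ[e/g]((R ⋈[d=c] T)) → 6

|E| = 6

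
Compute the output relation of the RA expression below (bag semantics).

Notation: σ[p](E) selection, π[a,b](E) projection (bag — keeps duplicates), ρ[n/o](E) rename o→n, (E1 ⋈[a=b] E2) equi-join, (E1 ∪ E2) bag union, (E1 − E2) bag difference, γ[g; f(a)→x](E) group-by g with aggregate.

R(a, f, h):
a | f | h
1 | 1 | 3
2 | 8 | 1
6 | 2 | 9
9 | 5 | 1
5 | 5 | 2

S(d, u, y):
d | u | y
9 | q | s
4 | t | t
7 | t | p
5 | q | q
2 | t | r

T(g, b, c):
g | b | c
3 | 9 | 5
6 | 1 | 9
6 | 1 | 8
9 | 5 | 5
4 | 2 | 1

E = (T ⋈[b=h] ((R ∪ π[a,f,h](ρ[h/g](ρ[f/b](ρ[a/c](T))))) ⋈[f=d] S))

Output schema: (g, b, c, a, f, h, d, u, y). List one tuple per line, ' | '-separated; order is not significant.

Per-node cardinality:
  T → 5
  R → 5
  T → 5
  ρ[a/c](T) → 5
  ρ[f/b](ρ[a/c](T)) → 5
  ρ[h/g](ρ[f/b](ρ[a/c](T))) → 5
  π[a,f,h](ρ[h/g](ρ[f/b](ρ[a/c](T)))) → 5
  (R ∪ π[a,f,h](ρ[h/g](ρ[f/b](ρ[a/c](T))))) → 10
  S → 5
  ((R ∪ π[a,f,h](ρ[h/g](ρ[f/b](ρ[a/c](T))))) ⋈[f=d] S) → 6
  (T ⋈[b=h] ((R ∪ π[a,f,h](ρ[h/g](ρ[f/b](ρ[a/c](T))))) ⋈[f=d] S)) → 5

== RESULT ==
g | b | c | a | f | h | d | u | y
3 | 9 | 5 | 5 | 5 | 9 | 5 | q | q
3 | 9 | 5 | 6 | 2 | 9 | 2 | t | r
4 | 2 | 1 | 5 | 5 | 2 | 5 | q | q
6 | 1 | 8 | 9 | 5 | 1 | 5 | q | q
6 | 1 | 9 | 9 | 5 | 1 | 5 | q | q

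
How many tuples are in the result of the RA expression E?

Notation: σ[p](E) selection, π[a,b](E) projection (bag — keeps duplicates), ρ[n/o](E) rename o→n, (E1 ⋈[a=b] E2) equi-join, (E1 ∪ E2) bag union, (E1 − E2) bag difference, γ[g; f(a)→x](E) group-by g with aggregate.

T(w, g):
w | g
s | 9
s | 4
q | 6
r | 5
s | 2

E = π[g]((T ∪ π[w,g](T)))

Subexpression sizes:
  T → 5
  T → 5
  π[w,g](T) → 5
  (T ∪ π[w,g](T)) → 10
  π[g]((T ∪ π[w,g](T))) → 10

|E| = 10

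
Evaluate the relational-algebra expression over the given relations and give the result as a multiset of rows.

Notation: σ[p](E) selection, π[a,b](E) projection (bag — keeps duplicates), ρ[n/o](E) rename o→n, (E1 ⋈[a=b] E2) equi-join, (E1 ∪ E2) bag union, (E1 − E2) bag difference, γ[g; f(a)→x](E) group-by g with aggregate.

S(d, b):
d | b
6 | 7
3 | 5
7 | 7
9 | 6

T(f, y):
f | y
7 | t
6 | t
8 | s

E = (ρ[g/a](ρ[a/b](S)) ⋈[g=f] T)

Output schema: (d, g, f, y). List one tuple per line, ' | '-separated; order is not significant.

Row counts bottom-up:
  S → 4
  ρ[a/b](S) → 4
  ρ[g/a](ρ[a/b](S)) → 4
  T → 3
  (ρ[g/a](ρ[a/b](S)) ⋈[g=f] T) → 3

== RESULT ==
d | g | f | y
6 | 7 | 7 | t
7 | 7 | 7 | t
9 | 6 | 6 | t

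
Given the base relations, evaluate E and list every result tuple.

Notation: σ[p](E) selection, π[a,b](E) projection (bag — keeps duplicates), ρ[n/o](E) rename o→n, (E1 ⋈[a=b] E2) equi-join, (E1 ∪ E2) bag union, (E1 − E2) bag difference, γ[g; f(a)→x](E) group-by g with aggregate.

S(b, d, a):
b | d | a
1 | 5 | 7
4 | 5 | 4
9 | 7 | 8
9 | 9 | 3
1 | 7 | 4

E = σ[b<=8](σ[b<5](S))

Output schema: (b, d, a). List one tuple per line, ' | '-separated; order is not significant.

Subexpression sizes:
  S → 5
  σ[b<5](S) → 3
  σ[b<=8](σ[b<5](S)) → 3

== RESULT ==
b | d | a
1 | 5 | 7
1 | 7 | 4
4 | 5 | 4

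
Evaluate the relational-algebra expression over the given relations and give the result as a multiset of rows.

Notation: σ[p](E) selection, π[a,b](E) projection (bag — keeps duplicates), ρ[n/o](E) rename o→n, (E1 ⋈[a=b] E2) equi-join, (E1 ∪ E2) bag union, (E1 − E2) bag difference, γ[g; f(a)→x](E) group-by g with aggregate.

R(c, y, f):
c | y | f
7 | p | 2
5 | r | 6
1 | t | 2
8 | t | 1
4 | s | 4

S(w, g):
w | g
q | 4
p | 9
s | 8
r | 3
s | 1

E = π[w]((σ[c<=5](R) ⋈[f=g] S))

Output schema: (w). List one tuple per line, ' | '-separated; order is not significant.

Per-node cardinality:
  R → 5
  σ[c<=5](R) → 3
  S → 5
  (σ[c<=5](R) ⋈[f=g] S) → 1
  π[w]((σ[c<=5](R) ⋈[f=g] S)) → 1

== RESULT ==
w
q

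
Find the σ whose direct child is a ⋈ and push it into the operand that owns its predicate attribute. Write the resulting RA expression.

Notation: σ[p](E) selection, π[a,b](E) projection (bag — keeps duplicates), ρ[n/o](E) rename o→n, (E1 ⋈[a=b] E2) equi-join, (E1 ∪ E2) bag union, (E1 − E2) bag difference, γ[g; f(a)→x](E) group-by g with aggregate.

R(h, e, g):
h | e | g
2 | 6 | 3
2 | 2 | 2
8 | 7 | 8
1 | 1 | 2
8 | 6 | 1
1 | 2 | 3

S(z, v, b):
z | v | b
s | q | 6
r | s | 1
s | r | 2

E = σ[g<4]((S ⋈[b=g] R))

σ filters on g, owned by the right side.
E' = (S ⋈[b=g] σ[g<4](R))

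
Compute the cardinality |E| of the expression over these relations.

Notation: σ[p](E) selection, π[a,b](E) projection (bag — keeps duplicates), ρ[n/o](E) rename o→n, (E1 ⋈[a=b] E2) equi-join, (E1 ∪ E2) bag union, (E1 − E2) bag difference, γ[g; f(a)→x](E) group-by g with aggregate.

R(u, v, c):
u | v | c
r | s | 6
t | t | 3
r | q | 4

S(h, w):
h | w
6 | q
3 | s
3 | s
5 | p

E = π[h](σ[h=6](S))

Per-node cardinality:
  S → 4
  σ[h=6](S) → 1
  π[h](σ[h=6](S)) → 1

|E| = 1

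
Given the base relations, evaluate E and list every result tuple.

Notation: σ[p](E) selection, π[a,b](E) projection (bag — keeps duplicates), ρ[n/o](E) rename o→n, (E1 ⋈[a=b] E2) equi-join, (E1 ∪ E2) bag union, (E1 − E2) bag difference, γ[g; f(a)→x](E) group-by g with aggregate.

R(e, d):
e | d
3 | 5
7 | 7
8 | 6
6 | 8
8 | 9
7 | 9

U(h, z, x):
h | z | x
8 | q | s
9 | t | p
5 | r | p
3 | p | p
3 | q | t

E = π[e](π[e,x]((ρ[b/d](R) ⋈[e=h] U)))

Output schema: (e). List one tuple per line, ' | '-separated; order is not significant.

Subexpression sizes:
  R → 6
  ρ[b/d](R) → 6
  U → 5
  (ρ[b/d](R) ⋈[e=h] U) → 4
  π[e,x]((ρ[b/d](R) ⋈[e=h] U)) → 4
  π[e](π[e,x]((ρ[b/d](R) ⋈[e=h] U))) → 4

== RESULT ==
e
3
3
8
8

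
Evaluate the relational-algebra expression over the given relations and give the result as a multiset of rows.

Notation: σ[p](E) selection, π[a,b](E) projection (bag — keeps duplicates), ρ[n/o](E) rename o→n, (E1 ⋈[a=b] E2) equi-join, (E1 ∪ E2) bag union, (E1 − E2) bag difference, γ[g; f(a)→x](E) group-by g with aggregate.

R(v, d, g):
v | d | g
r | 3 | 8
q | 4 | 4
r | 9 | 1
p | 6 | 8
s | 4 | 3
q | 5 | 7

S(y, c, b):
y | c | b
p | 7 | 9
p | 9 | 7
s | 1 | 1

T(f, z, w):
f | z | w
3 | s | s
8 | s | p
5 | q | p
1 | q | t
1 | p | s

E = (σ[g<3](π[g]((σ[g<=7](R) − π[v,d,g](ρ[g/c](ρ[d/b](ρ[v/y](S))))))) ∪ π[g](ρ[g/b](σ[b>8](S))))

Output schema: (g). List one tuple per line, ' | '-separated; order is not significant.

Stepwise |·|:
  R → 6
  σ[g<=7](R) → 4
  S → 3
  ρ[v/y](S) → 3
  ρ[d/b](ρ[v/y](S)) → 3
  ρ[g/c](ρ[d/b](ρ[v/y](S))) → 3
  π[v,d,g](ρ[g/c](ρ[d/b](ρ[v/y](S)))) → 3
  (σ[g<=7](R) − π[v,d,g](ρ[g/c](ρ[d/b](ρ[v/y](S))))) → 4
  π[g]((σ[g<=7](R) − π[v,d,g](ρ[g/c](ρ[d/b](ρ[v/y](S)))))) → 4
  σ[g<3](π[g]((σ[g<=7](R) − π[v,d,g](ρ[g/c](ρ[d/b](ρ[v/y](S))))))) → 1
  S → 3
  σ[b>8](S) → 1
  ρ[g/b](σ[b>8](S)) → 1
  π[g](ρ[g/b](σ[b>8](S))) → 1
  (σ[g<3](π[g]((σ[g<=7](R) − π[v,d,g](ρ[g/c](ρ[d/b](ρ[v/y](S))))))) ∪ π[g](ρ[g/b](σ[b>8](S)))) → 2

== RESULT ==
g
1
9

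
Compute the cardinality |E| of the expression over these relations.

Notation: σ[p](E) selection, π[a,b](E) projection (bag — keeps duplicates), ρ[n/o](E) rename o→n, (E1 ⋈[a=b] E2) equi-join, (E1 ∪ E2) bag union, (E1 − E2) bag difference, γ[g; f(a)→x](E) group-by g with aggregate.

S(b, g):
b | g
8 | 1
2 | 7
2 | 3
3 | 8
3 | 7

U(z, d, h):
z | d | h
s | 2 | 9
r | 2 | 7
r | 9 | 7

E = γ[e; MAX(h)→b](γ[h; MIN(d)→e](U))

Subexpression sizes:
  U → 3
  γ[h; MIN(d)→e](U) → 2
  γ[e; MAX(h)→b](γ[h; MIN(d)→e](U)) → 1

|E| = 1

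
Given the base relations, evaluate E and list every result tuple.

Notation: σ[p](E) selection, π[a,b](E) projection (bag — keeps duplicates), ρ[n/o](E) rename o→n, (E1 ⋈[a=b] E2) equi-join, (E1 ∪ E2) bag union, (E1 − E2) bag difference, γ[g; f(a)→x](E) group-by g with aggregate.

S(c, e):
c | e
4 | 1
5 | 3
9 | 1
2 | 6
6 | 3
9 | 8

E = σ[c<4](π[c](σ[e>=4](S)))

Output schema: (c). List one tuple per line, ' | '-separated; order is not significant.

Stepwise |·|:
  S → 6
  σ[e>=4](S) → 2
  π[c](σ[e>=4](S)) → 2
  σ[c<4](π[c](σ[e>=4](S))) → 1

== RESULT ==
c
2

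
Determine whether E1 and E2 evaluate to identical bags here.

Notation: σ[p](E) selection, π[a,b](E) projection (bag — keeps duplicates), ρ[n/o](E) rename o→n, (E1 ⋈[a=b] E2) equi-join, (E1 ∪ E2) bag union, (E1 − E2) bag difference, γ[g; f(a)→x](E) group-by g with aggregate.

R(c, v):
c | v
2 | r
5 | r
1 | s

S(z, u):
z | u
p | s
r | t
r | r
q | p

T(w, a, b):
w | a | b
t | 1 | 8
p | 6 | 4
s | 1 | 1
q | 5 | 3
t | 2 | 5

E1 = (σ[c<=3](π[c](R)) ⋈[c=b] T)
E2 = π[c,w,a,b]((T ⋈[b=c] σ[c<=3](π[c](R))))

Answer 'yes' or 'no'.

E1 per-node cardinality:
  R → 3
  π[c](R) → 3
  σ[c<=3](π[c](R)) → 2
  T → 5
  (σ[c<=3](π[c](R)) ⋈[c=b] T) → 1
E2 per-node cardinality:
  T → 5
  R → 3
  π[c](R) → 3
  σ[c<=3](π[c](R)) → 2
  (T ⋈[b=c] σ[c<=3](π[c](R))) → 1
  π[c,w,a,b]((T ⋈[b=c] σ[c<=3](π[c](R)))) → 1

E1 and E2 produce the same multiset:
c | w | a | b
1 | s | 1 | 1

yes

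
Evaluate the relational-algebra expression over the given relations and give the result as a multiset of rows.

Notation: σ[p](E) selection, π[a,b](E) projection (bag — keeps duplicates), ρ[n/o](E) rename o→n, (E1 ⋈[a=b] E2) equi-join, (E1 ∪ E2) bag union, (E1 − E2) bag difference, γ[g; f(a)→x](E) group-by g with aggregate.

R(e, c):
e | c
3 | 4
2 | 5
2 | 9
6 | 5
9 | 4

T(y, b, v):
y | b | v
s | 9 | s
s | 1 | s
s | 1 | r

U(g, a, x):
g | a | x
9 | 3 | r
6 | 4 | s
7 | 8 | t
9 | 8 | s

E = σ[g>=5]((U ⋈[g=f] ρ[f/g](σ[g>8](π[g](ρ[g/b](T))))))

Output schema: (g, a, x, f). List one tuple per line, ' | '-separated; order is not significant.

Stepwise |·|:
  U → 4
  T → 3
  ρ[g/b](T) → 3
  π[g](ρ[g/b](T)) → 3
  σ[g>8](π[g](ρ[g/b](T))) → 1
  ρ[f/g](σ[g>8](π[g](ρ[g/b](T)))) → 1
  (U ⋈[g=f] ρ[f/g](σ[g>8](π[g](ρ[g/b](T))))) → 2
  σ[g>=5]((U ⋈[g=f] ρ[f/g](σ[g>8](π[g](ρ[g/b](T)))))) → 2

== RESULT ==
g | a | x | f
9 | 3 | r | 9
9 | 8 | s | 9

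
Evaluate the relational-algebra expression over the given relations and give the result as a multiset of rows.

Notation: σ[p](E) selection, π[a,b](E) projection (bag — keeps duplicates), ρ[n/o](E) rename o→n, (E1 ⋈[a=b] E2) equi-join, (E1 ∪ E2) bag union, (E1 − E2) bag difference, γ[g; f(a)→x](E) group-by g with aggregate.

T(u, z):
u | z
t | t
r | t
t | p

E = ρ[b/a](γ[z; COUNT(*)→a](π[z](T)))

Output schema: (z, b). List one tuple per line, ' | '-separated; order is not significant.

Per-node cardinality:
  T → 3
  π[z](T) → 3
  γ[z; COUNT(*)→a](π[z](T)) → 2
  ρ[b/a](γ[z; COUNT(*)→a](π[z](T))) → 2

== RESULT ==
z | b
p | 1
t | 2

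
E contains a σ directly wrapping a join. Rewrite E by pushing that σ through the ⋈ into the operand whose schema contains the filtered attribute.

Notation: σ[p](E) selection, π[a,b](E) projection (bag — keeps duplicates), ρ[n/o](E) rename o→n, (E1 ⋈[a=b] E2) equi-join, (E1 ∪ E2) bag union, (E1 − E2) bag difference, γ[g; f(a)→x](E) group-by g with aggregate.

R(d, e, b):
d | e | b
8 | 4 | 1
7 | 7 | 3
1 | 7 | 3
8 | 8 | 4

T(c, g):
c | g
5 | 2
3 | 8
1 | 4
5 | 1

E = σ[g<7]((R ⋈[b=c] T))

σ filters on g, owned by the right side.
E' = (R ⋈[b=c] σ[g<7](T))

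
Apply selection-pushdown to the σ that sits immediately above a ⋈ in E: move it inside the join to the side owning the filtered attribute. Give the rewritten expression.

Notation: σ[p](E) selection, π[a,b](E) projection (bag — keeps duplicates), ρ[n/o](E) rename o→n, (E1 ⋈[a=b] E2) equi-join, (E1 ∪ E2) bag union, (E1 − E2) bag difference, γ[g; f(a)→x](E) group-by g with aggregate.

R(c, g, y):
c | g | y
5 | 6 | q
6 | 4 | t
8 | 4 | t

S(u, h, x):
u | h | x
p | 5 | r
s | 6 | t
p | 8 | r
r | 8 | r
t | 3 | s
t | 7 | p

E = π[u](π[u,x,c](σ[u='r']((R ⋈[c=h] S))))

σ filters on u, owned by the right side.
E' = π[u](π[u,x,c]((R ⋈[c=h] σ[u='r'](S))))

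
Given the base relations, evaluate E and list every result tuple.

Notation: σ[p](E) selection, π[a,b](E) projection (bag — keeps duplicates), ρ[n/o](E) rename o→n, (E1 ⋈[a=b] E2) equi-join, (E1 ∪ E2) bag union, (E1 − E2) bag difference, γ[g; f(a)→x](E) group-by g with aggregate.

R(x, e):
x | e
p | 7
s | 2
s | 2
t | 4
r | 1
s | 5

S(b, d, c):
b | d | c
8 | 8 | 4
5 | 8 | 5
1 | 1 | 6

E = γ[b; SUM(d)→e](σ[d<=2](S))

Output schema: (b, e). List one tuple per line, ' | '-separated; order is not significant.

Per-node cardinality:
  S → 3
  σ[d<=2](S) → 1
  γ[b; SUM(d)→e](σ[d<=2](S)) → 1

== RESULT ==
b | e
1 | 1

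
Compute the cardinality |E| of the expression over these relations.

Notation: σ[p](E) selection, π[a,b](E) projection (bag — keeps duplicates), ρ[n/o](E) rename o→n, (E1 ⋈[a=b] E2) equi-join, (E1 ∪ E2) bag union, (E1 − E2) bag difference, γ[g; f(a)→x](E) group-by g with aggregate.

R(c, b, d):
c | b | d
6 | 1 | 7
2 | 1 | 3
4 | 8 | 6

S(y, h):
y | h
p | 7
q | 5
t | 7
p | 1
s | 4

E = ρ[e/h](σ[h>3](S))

Per-node cardinality:
  S → 5
  σ[h>3](S) → 4
  ρ[e/h](σ[h>3](S)) → 4

|E| = 4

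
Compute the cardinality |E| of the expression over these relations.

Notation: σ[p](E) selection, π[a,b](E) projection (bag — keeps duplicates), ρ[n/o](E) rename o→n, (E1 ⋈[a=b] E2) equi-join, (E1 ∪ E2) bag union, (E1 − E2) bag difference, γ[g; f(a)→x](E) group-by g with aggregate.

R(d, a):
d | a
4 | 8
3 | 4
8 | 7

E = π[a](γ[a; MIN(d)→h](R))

Subexpression sizes:
  R → 3
  γ[a; MIN(d)→h](R) → 3
  π[a](γ[a; MIN(d)→h](R)) → 3

|E| = 3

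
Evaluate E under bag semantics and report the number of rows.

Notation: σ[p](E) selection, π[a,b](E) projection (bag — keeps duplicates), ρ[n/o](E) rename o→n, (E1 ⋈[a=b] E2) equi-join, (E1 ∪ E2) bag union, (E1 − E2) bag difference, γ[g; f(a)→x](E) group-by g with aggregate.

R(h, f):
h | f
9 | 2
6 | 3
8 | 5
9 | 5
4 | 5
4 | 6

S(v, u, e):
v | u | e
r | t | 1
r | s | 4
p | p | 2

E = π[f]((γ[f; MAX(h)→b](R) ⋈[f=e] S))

Subexpression sizes:
  R → 6
  γ[f; MAX(h)→b](R) → 4
  S → 3
  (γ[f; MAX(h)→b](R) ⋈[f=e] S) → 1
  π[f]((γ[f; MAX(h)→b](R) ⋈[f=e] S)) → 1

|E| = 1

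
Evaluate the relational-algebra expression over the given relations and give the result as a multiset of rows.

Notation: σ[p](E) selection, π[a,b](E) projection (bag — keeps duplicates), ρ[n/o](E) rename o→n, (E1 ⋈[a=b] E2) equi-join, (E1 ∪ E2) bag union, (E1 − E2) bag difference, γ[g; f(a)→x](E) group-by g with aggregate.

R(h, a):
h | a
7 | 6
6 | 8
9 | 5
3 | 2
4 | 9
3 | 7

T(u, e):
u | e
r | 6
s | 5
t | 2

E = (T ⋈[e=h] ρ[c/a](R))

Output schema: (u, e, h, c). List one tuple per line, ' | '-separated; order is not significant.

Subexpression sizes:
  T → 3
  R → 6
  ρ[c/a](R) → 6
  (T ⋈[e=h] ρ[c/a](R)) → 1

== RESULT ==
u | e | h | c
r | 6 | 6 | 8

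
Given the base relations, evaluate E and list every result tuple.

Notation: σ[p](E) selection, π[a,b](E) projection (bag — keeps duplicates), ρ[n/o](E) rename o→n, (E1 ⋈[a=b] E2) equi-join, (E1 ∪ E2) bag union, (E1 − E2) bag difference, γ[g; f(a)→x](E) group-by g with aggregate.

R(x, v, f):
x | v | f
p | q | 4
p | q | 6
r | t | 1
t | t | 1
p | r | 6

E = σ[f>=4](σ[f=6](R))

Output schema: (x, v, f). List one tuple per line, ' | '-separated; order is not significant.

Row counts bottom-up:
  R → 5
  σ[f=6](R) → 2
  σ[f>=4](σ[f=6](R)) → 2

== RESULT ==
x | v | f
p | q | 6
p | r | 6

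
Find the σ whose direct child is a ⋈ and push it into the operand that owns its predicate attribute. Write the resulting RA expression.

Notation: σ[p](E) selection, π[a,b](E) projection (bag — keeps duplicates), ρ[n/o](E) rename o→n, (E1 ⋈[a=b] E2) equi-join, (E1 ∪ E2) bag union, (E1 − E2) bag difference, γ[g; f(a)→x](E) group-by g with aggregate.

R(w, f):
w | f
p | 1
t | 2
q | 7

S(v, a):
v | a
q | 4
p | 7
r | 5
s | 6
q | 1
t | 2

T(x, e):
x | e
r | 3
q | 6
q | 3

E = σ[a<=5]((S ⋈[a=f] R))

σ filters on a, owned by the left side.
E' = (σ[a<=5](S) ⋈[a=f] R)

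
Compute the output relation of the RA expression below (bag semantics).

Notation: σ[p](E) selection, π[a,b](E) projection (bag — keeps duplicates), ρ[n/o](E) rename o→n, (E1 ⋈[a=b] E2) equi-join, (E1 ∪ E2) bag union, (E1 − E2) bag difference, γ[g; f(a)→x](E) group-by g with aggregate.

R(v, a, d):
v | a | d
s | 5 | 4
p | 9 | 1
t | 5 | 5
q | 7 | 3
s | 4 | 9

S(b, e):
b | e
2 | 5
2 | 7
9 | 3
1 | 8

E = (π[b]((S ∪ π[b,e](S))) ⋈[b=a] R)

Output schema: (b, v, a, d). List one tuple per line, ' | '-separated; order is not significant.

Row counts bottom-up:
  S → 4
  S → 4
  π[b,e](S) → 4
  (S ∪ π[b,e](S)) → 8
  π[b]((S ∪ π[b,e](S))) → 8
  R → 5
  (π[b]((S ∪ π[b,e](S))) ⋈[b=a] R) → 2

== RESULT ==
b | v | a | d
9 | p | 9 | 1
9 | p | 9 | 1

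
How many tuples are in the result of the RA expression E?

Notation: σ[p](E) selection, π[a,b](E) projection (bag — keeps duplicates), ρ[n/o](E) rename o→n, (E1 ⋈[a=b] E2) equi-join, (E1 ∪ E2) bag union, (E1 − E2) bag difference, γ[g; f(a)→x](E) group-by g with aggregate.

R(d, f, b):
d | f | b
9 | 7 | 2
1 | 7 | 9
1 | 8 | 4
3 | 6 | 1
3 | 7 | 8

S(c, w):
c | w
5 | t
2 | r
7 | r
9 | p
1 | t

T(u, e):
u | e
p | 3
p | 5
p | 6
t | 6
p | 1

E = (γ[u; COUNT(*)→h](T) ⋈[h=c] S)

Per-node cardinality:
  T → 5
  γ[u; COUNT(*)→h](T) → 2
  S → 5
  (γ[u; COUNT(*)→h](T) ⋈[h=c] S) → 1

|E| = 1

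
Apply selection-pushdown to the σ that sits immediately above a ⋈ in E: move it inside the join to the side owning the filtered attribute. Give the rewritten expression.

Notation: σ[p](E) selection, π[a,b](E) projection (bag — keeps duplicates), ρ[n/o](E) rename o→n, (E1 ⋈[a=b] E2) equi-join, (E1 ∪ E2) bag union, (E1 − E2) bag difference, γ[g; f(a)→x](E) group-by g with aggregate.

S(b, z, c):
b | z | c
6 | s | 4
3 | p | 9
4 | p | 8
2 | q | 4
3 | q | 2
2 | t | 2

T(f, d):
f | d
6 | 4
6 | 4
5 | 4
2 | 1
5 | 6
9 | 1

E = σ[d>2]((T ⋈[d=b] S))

σ filters on d, owned by the left side.
E' = (σ[d>2](T) ⋈[d=b] S)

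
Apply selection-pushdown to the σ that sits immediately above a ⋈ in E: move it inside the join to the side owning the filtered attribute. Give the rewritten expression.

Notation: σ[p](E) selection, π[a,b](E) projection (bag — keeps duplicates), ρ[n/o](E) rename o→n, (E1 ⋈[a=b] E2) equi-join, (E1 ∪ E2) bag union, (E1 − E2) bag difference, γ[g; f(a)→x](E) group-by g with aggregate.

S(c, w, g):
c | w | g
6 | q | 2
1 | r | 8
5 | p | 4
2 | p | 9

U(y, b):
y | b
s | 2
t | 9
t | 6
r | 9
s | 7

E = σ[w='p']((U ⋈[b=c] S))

σ filters on w, owned by the right side.
E' = (U ⋈[b=c] σ[w='p'](S))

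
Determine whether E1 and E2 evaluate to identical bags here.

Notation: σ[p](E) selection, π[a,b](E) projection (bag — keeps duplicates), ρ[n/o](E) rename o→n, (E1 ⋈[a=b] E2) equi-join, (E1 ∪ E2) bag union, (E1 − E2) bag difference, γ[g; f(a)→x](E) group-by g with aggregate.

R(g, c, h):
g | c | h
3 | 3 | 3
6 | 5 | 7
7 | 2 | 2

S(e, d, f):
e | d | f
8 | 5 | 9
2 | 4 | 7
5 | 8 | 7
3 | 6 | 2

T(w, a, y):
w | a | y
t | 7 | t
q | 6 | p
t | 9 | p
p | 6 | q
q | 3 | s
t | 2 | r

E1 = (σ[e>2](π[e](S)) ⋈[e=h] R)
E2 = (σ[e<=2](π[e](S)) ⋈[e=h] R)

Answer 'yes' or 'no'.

E1 subexpression sizes:
  S → 4
  π[e](S) → 4
  σ[e>2](π[e](S)) → 3
  R → 3
  (σ[e>2](π[e](S)) ⋈[e=h] R) → 1
E2 subexpression sizes:
  S → 4
  π[e](S) → 4
  σ[e<=2](π[e](S)) → 1
  R → 3
  (σ[e<=2](π[e](S)) ⋈[e=h] R) → 1

E1 result:
e | g | c | h
3 | 3 | 3 | 3
E2 result:
e | g | c | h
2 | 7 | 2 | 2
Witness: (3, 3, 3, 3) appears 1× in E1 but 0× in E2.

no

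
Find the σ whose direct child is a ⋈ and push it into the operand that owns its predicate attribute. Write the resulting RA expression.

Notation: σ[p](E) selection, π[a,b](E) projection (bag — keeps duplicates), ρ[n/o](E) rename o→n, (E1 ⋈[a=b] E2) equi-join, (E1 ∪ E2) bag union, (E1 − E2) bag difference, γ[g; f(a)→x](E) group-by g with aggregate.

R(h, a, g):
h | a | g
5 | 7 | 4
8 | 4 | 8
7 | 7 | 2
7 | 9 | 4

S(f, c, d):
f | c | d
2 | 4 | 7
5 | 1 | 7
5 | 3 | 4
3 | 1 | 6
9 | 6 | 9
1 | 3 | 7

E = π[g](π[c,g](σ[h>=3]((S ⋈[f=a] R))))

σ filters on h, owned by the right side.
E' = π[g](π[c,g]((S ⋈[f=a] σ[h>=3](R))))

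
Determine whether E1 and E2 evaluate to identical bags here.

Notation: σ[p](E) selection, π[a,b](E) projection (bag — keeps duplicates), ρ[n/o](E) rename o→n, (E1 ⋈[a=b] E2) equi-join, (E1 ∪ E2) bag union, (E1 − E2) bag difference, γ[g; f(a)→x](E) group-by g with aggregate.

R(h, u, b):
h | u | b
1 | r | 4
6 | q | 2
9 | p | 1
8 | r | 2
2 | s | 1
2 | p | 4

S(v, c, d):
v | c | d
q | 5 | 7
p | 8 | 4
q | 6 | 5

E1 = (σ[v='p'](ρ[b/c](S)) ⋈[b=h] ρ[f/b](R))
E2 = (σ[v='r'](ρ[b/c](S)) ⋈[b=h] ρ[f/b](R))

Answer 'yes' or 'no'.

E1 subexpression sizes:
  S → 3
  ρ[b/c](S) → 3
  σ[v='p'](ρ[b/c](S)) → 1
  R → 6
  ρ[f/b](R) → 6
  (σ[v='p'](ρ[b/c](S)) ⋈[b=h] ρ[f/b](R)) → 1
E2 subexpression sizes:
  S → 3
  ρ[b/c](S) → 3
  σ[v='r'](ρ[b/c](S)) → 0
  R → 6
  ρ[f/b](R) → 6
  (σ[v='r'](ρ[b/c](S)) ⋈[b=h] ρ[f/b](R)) → 0

E1 result:
v | b | d | h | u | f
p | 8 | 4 | 8 | r | 2
E2 result:
v | b | d | h | u | f
(0 rows)
Witness: ('p', 8, 4, 8, 'r', 2) appears 1× in E1 but 0× in E2.

no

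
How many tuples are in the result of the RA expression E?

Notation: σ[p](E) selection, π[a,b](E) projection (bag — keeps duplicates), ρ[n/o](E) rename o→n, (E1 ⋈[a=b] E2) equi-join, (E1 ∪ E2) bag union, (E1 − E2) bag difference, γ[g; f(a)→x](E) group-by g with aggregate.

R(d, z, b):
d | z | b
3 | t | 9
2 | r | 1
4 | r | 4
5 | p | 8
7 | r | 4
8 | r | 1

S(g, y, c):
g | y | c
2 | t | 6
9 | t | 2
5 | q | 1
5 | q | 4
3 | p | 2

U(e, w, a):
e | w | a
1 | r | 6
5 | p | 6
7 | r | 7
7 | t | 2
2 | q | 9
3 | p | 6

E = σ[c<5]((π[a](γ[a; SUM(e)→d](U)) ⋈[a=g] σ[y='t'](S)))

Row counts bottom-up:
  U → 6
  γ[a; SUM(e)→d](U) → 4
  π[a](γ[a; SUM(e)→d](U)) → 4
  S → 5
  σ[y='t'](S) → 2
  (π[a](γ[a; SUM(e)→d](U)) ⋈[a=g] σ[y='t'](S)) → 2
  σ[c<5]((π[a](γ[a; SUM(e)→d](U)) ⋈[a=g] σ[y='t'](S))) → 1

|E| = 1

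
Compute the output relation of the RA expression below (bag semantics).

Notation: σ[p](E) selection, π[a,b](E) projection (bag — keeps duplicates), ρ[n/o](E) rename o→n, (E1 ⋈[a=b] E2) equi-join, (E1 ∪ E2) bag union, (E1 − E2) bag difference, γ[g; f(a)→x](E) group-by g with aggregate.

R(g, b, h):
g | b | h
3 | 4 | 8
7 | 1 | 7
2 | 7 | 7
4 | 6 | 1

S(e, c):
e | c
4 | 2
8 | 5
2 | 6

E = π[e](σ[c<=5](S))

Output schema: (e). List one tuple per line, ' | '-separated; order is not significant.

Row counts bottom-up:
  S → 3
  σ[c<=5](S) → 2
  π[e](σ[c<=5](S)) → 2

== RESULT ==
e
4
8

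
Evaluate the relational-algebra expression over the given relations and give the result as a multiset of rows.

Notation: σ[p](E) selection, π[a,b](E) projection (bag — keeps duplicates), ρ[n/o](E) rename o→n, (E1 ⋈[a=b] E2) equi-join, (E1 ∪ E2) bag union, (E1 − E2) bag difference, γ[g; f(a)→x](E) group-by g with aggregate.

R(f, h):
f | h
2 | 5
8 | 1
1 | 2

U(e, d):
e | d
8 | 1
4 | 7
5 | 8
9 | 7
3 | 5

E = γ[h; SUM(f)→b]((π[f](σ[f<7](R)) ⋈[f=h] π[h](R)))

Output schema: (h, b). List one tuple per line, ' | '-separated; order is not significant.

Per-node cardinality:
  R → 3
  σ[f<7](R) → 2
  π[f](σ[f<7](R)) → 2
  R → 3
  π[h](R) → 3
  (π[f](σ[f<7](R)) ⋈[f=h] π[h](R)) → 2
  γ[h; SUM(f)→b]((π[f](σ[f<7](R)) ⋈[f=h] π[h](R))) → 2

== RESULT ==
h | b
1 | 1
2 | 2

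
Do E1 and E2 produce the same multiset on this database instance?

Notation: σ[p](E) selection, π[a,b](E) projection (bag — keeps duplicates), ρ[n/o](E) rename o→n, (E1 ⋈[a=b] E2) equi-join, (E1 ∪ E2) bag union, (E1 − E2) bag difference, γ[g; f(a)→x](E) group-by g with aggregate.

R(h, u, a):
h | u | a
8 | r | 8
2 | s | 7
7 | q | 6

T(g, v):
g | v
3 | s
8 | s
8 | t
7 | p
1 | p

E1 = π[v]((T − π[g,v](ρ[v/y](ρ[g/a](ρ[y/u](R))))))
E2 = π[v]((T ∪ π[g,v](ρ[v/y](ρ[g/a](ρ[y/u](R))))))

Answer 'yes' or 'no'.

E1 stepwise |·|:
  T → 5
  R → 3
  ρ[y/u](R) → 3
  ρ[g/a](ρ[y/u](R)) → 3
  ρ[v/y](ρ[g/a](ρ[y/u](R))) → 3
  π[g,v](ρ[v/y](ρ[g/a](ρ[y/u](R)))) → 3
  (T − π[g,v](ρ[v/y](ρ[g/a](ρ[y/u](R))))) → 5
  π[v]((T − π[g,v](ρ[v/y](ρ[g/a](ρ[y/u](R)))))) → 5
E2 stepwise |·|:
  T → 5
  R → 3
  ρ[y/u](R) → 3
  ρ[g/a](ρ[y/u](R)) → 3
  ρ[v/y](ρ[g/a](ρ[y/u](R))) → 3
  π[g,v](ρ[v/y](ρ[g/a](ρ[y/u](R)))) → 3
  (T ∪ π[g,v](ρ[v/y](ρ[g/a](ρ[y/u](R))))) → 8
  π[v]((T ∪ π[g,v](ρ[v/y](ρ[g/a](ρ[y/u](R)))))) → 8

E1 result:
v
p
p
s
s
t
E2 result:
v
p
p
q
r
s
s
s
t
Witness: ('q',) appears 0× in E1 but 1× in E2.

no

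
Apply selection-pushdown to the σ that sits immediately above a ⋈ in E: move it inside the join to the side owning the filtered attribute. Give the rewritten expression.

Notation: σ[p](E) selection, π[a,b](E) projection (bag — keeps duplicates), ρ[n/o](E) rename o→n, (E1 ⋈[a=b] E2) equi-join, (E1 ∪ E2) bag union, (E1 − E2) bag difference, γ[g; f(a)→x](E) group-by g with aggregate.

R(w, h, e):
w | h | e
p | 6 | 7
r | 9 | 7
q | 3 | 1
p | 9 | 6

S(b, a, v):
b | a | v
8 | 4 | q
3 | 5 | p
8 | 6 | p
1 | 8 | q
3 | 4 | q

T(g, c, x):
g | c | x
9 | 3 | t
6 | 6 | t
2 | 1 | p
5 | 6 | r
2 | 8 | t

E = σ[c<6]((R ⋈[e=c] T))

σ filters on c, owned by the right side.
E' = (R ⋈[e=c] σ[c<6](T))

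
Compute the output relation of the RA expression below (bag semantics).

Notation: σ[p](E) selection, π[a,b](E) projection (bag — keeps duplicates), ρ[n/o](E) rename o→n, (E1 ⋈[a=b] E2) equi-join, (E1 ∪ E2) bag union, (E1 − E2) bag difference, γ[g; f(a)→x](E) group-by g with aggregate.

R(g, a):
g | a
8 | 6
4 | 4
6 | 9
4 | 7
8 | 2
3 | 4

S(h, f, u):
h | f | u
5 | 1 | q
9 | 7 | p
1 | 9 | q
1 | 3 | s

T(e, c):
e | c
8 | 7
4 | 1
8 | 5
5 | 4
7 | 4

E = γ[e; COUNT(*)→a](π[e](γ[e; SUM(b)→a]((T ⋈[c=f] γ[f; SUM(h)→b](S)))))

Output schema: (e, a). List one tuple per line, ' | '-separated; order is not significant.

Per-node cardinality:
  T → 5
  S → 4
  γ[f; SUM(h)→b](S) → 4
  (T ⋈[c=f] γ[f; SUM(h)→b](S)) → 2
  γ[e; SUM(b)→a]((T ⋈[c=f] γ[f; SUM(h)→b](S))) → 2
  π[e](γ[e; SUM(b)→a]((T ⋈[c=f] γ[f; SUM(h)→b](S)))) → 2
  γ[e; COUNT(*)→a](π[e](γ[e; SUM(b)→a]((T ⋈[c=f] γ[f; SUM(h)→b](S))))) → 2

== RESULT ==
e | a
4 | 1
8 | 1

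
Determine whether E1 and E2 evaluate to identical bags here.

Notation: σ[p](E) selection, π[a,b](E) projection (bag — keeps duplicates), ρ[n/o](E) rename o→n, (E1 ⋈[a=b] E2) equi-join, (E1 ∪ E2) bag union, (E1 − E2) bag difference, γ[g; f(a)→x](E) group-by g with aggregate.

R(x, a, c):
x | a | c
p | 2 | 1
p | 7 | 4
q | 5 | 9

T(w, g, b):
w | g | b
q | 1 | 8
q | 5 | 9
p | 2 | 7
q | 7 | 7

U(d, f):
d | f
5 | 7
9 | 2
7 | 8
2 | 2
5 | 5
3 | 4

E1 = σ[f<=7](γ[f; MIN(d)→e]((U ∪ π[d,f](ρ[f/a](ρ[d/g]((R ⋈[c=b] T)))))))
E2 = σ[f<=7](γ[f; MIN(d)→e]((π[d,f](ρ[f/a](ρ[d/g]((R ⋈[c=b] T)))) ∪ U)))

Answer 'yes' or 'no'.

E1 subexpression sizes:
  U → 6
  R → 3
  T → 4
  (R ⋈[c=b] T) → 1
  ρ[d/g]((R ⋈[c=b] T)) → 1
  ρ[f/a](ρ[d/g]((R ⋈[c=b] T))) → 1
  π[d,f](ρ[f/a](ρ[d/g]((R ⋈[c=b] T)))) → 1
  (U ∪ π[d,f](ρ[f/a](ρ[d/g]((R ⋈[c=b] T))))) → 7
  γ[f; MIN(d)→e]((U ∪ π[d,f](ρ[f/a](ρ[d/g]((R ⋈[c=b] T)))))) → 5
  σ[f<=7](γ[f; MIN(d)→e]((U ∪ π[d,f](ρ[f/a](ρ[d/g]((R ⋈[c=b] T))))))) → 4
E2 subexpression sizes:
  R → 3
  T → 4
  (R ⋈[c=b] T) → 1
  ρ[d/g]((R ⋈[c=b] T)) → 1
  ρ[f/a](ρ[d/g]((R ⋈[c=b] T))) → 1
  π[d,f](ρ[f/a](ρ[d/g]((R ⋈[c=b] T)))) → 1
  U → 6
  (π[d,f](ρ[f/a](ρ[d/g]((R ⋈[c=b] T)))) ∪ U) → 7
  γ[f; MIN(d)→e]((π[d,f](ρ[f/a](ρ[d/g]((R ⋈[c=b] T)))) ∪ U)) → 5
  σ[f<=7](γ[f; MIN(d)→e]((π[d,f](ρ[f/a](ρ[d/g]((R ⋈[c=b] T)))) ∪ U))) → 4

E1 and E2 produce the same multiset:
f | e
2 | 2
4 | 3
5 | 5
7 | 5

yes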